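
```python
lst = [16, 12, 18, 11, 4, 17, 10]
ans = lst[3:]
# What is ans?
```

lst has length 7. The slice lst[3:] selects indices [3, 4, 5, 6] (3->11, 4->4, 5->17, 6->10), giving [11, 4, 17, 10].

[11, 4, 17, 10]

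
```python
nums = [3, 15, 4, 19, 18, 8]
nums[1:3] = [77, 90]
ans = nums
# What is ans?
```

nums starts as [3, 15, 4, 19, 18, 8] (length 6). The slice nums[1:3] covers indices [1, 2] with values [15, 4]. Replacing that slice with [77, 90] (same length) produces [3, 77, 90, 19, 18, 8].

[3, 77, 90, 19, 18, 8]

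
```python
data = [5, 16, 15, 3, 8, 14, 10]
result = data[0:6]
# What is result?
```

data has length 7. The slice data[0:6] selects indices [0, 1, 2, 3, 4, 5] (0->5, 1->16, 2->15, 3->3, 4->8, 5->14), giving [5, 16, 15, 3, 8, 14].

[5, 16, 15, 3, 8, 14]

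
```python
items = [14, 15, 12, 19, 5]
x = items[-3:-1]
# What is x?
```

items has length 5. The slice items[-3:-1] selects indices [2, 3] (2->12, 3->19), giving [12, 19].

[12, 19]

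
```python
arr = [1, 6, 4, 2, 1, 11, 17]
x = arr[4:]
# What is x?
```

arr has length 7. The slice arr[4:] selects indices [4, 5, 6] (4->1, 5->11, 6->17), giving [1, 11, 17].

[1, 11, 17]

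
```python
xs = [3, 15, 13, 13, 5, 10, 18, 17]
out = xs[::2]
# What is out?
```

xs has length 8. The slice xs[::2] selects indices [0, 2, 4, 6] (0->3, 2->13, 4->5, 6->18), giving [3, 13, 5, 18].

[3, 13, 5, 18]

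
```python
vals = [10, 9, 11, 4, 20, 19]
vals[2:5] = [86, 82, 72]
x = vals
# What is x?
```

vals starts as [10, 9, 11, 4, 20, 19] (length 6). The slice vals[2:5] covers indices [2, 3, 4] with values [11, 4, 20]. Replacing that slice with [86, 82, 72] (same length) produces [10, 9, 86, 82, 72, 19].

[10, 9, 86, 82, 72, 19]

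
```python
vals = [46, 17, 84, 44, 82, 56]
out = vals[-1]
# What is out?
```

vals has length 6. Negative index -1 maps to positive index 6 + (-1) = 5. vals[5] = 56.

56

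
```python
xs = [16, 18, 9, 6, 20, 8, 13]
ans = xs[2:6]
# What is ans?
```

xs has length 7. The slice xs[2:6] selects indices [2, 3, 4, 5] (2->9, 3->6, 4->20, 5->8), giving [9, 6, 20, 8].

[9, 6, 20, 8]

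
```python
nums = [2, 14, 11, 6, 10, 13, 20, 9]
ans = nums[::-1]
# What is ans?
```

nums has length 8. The slice nums[::-1] selects indices [7, 6, 5, 4, 3, 2, 1, 0] (7->9, 6->20, 5->13, 4->10, 3->6, 2->11, 1->14, 0->2), giving [9, 20, 13, 10, 6, 11, 14, 2].

[9, 20, 13, 10, 6, 11, 14, 2]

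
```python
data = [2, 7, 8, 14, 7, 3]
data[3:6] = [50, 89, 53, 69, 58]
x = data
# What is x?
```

data starts as [2, 7, 8, 14, 7, 3] (length 6). The slice data[3:6] covers indices [3, 4, 5] with values [14, 7, 3]. Replacing that slice with [50, 89, 53, 69, 58] (different length) produces [2, 7, 8, 50, 89, 53, 69, 58].

[2, 7, 8, 50, 89, 53, 69, 58]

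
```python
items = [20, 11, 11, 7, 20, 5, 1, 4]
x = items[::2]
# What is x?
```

items has length 8. The slice items[::2] selects indices [0, 2, 4, 6] (0->20, 2->11, 4->20, 6->1), giving [20, 11, 20, 1].

[20, 11, 20, 1]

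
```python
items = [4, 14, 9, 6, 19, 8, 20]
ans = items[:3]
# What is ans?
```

items has length 7. The slice items[:3] selects indices [0, 1, 2] (0->4, 1->14, 2->9), giving [4, 14, 9].

[4, 14, 9]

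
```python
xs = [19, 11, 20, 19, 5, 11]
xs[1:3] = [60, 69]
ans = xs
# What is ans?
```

xs starts as [19, 11, 20, 19, 5, 11] (length 6). The slice xs[1:3] covers indices [1, 2] with values [11, 20]. Replacing that slice with [60, 69] (same length) produces [19, 60, 69, 19, 5, 11].

[19, 60, 69, 19, 5, 11]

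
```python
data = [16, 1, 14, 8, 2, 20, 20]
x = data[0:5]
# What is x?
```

data has length 7. The slice data[0:5] selects indices [0, 1, 2, 3, 4] (0->16, 1->1, 2->14, 3->8, 4->2), giving [16, 1, 14, 8, 2].

[16, 1, 14, 8, 2]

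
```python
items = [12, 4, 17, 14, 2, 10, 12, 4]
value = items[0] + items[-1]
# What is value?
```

items has length 8. items[0] = 12.
items has length 8. Negative index -1 maps to positive index 8 + (-1) = 7. items[7] = 4.
Sum: 12 + 4 = 16.

16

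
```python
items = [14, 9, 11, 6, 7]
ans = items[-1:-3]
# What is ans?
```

items has length 5. The slice items[-1:-3] resolves to an empty index range, so the result is [].

[]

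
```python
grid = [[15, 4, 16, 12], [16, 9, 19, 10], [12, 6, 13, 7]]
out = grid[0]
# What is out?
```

grid has 3 rows. Row 0 is [15, 4, 16, 12].

[15, 4, 16, 12]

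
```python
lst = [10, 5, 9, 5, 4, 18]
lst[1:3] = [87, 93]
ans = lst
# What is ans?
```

lst starts as [10, 5, 9, 5, 4, 18] (length 6). The slice lst[1:3] covers indices [1, 2] with values [5, 9]. Replacing that slice with [87, 93] (same length) produces [10, 87, 93, 5, 4, 18].

[10, 87, 93, 5, 4, 18]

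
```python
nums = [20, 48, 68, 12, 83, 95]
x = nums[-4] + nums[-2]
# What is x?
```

nums has length 6. Negative index -4 maps to positive index 6 + (-4) = 2. nums[2] = 68.
nums has length 6. Negative index -2 maps to positive index 6 + (-2) = 4. nums[4] = 83.
Sum: 68 + 83 = 151.

151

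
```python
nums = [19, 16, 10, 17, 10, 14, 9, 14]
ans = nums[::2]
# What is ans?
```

nums has length 8. The slice nums[::2] selects indices [0, 2, 4, 6] (0->19, 2->10, 4->10, 6->9), giving [19, 10, 10, 9].

[19, 10, 10, 9]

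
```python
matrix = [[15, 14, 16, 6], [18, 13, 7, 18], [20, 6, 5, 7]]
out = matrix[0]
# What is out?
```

matrix has 3 rows. Row 0 is [15, 14, 16, 6].

[15, 14, 16, 6]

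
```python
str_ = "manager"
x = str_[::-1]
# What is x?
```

str_ has length 7. The slice str_[::-1] selects indices [6, 5, 4, 3, 2, 1, 0] (6->'r', 5->'e', 4->'g', 3->'a', 2->'n', 1->'a', 0->'m'), giving 'reganam'.

'reganam'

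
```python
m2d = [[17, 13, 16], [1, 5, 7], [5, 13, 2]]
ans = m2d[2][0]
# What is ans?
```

m2d[2] = [5, 13, 2]. Taking column 0 of that row yields 5.

5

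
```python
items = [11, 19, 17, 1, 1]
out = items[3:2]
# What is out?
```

items has length 5. The slice items[3:2] resolves to an empty index range, so the result is [].

[]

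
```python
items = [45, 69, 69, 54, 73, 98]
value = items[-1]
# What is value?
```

items has length 6. Negative index -1 maps to positive index 6 + (-1) = 5. items[5] = 98.

98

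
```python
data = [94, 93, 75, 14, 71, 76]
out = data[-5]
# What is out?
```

data has length 6. Negative index -5 maps to positive index 6 + (-5) = 1. data[1] = 93.

93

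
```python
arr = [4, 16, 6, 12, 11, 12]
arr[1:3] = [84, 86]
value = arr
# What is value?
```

arr starts as [4, 16, 6, 12, 11, 12] (length 6). The slice arr[1:3] covers indices [1, 2] with values [16, 6]. Replacing that slice with [84, 86] (same length) produces [4, 84, 86, 12, 11, 12].

[4, 84, 86, 12, 11, 12]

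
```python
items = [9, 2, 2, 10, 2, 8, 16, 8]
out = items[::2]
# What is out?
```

items has length 8. The slice items[::2] selects indices [0, 2, 4, 6] (0->9, 2->2, 4->2, 6->16), giving [9, 2, 2, 16].

[9, 2, 2, 16]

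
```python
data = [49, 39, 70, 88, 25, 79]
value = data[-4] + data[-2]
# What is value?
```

data has length 6. Negative index -4 maps to positive index 6 + (-4) = 2. data[2] = 70.
data has length 6. Negative index -2 maps to positive index 6 + (-2) = 4. data[4] = 25.
Sum: 70 + 25 = 95.

95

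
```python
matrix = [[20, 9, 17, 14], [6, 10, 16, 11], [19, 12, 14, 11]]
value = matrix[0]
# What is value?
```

matrix has 3 rows. Row 0 is [20, 9, 17, 14].

[20, 9, 17, 14]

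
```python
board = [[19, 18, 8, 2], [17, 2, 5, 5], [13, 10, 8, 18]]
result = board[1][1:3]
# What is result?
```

board[1] = [17, 2, 5, 5]. board[1] has length 4. The slice board[1][1:3] selects indices [1, 2] (1->2, 2->5), giving [2, 5].

[2, 5]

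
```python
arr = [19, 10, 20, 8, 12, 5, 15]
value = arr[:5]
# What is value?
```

arr has length 7. The slice arr[:5] selects indices [0, 1, 2, 3, 4] (0->19, 1->10, 2->20, 3->8, 4->12), giving [19, 10, 20, 8, 12].

[19, 10, 20, 8, 12]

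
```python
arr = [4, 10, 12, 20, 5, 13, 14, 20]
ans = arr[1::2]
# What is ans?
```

arr has length 8. The slice arr[1::2] selects indices [1, 3, 5, 7] (1->10, 3->20, 5->13, 7->20), giving [10, 20, 13, 20].

[10, 20, 13, 20]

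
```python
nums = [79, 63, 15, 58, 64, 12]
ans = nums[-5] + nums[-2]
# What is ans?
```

nums has length 6. Negative index -5 maps to positive index 6 + (-5) = 1. nums[1] = 63.
nums has length 6. Negative index -2 maps to positive index 6 + (-2) = 4. nums[4] = 64.
Sum: 63 + 64 = 127.

127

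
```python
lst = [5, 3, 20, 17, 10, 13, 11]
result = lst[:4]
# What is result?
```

lst has length 7. The slice lst[:4] selects indices [0, 1, 2, 3] (0->5, 1->3, 2->20, 3->17), giving [5, 3, 20, 17].

[5, 3, 20, 17]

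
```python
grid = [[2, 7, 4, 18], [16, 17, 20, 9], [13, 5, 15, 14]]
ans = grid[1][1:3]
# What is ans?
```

grid[1] = [16, 17, 20, 9]. grid[1] has length 4. The slice grid[1][1:3] selects indices [1, 2] (1->17, 2->20), giving [17, 20].

[17, 20]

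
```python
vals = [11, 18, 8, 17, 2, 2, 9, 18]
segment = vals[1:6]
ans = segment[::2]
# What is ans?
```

vals has length 8. The slice vals[1:6] selects indices [1, 2, 3, 4, 5] (1->18, 2->8, 3->17, 4->2, 5->2), giving [18, 8, 17, 2, 2]. So segment = [18, 8, 17, 2, 2]. segment has length 5. The slice segment[::2] selects indices [0, 2, 4] (0->18, 2->17, 4->2), giving [18, 17, 2].

[18, 17, 2]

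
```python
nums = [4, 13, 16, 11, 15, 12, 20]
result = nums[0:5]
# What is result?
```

nums has length 7. The slice nums[0:5] selects indices [0, 1, 2, 3, 4] (0->4, 1->13, 2->16, 3->11, 4->15), giving [4, 13, 16, 11, 15].

[4, 13, 16, 11, 15]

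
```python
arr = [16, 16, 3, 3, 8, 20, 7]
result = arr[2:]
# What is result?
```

arr has length 7. The slice arr[2:] selects indices [2, 3, 4, 5, 6] (2->3, 3->3, 4->8, 5->20, 6->7), giving [3, 3, 8, 20, 7].

[3, 3, 8, 20, 7]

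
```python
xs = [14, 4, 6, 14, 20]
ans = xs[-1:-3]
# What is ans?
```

xs has length 5. The slice xs[-1:-3] resolves to an empty index range, so the result is [].

[]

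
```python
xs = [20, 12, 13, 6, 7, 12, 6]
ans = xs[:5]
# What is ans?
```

xs has length 7. The slice xs[:5] selects indices [0, 1, 2, 3, 4] (0->20, 1->12, 2->13, 3->6, 4->7), giving [20, 12, 13, 6, 7].

[20, 12, 13, 6, 7]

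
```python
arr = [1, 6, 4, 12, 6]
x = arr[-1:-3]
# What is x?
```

arr has length 5. The slice arr[-1:-3] resolves to an empty index range, so the result is [].

[]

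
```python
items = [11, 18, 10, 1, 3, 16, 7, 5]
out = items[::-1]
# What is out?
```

items has length 8. The slice items[::-1] selects indices [7, 6, 5, 4, 3, 2, 1, 0] (7->5, 6->7, 5->16, 4->3, 3->1, 2->10, 1->18, 0->11), giving [5, 7, 16, 3, 1, 10, 18, 11].

[5, 7, 16, 3, 1, 10, 18, 11]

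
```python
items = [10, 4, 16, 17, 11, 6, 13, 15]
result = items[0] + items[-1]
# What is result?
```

items has length 8. items[0] = 10.
items has length 8. Negative index -1 maps to positive index 8 + (-1) = 7. items[7] = 15.
Sum: 10 + 15 = 25.

25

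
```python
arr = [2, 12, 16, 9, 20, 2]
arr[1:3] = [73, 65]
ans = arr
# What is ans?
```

arr starts as [2, 12, 16, 9, 20, 2] (length 6). The slice arr[1:3] covers indices [1, 2] with values [12, 16]. Replacing that slice with [73, 65] (same length) produces [2, 73, 65, 9, 20, 2].

[2, 73, 65, 9, 20, 2]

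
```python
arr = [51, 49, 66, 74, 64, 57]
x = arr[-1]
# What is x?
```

arr has length 6. Negative index -1 maps to positive index 6 + (-1) = 5. arr[5] = 57.

57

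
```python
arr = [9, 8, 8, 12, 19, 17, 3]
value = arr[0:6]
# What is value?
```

arr has length 7. The slice arr[0:6] selects indices [0, 1, 2, 3, 4, 5] (0->9, 1->8, 2->8, 3->12, 4->19, 5->17), giving [9, 8, 8, 12, 19, 17].

[9, 8, 8, 12, 19, 17]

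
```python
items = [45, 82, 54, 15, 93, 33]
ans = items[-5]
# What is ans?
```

items has length 6. Negative index -5 maps to positive index 6 + (-5) = 1. items[1] = 82.

82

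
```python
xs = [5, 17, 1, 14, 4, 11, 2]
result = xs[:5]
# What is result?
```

xs has length 7. The slice xs[:5] selects indices [0, 1, 2, 3, 4] (0->5, 1->17, 2->1, 3->14, 4->4), giving [5, 17, 1, 14, 4].

[5, 17, 1, 14, 4]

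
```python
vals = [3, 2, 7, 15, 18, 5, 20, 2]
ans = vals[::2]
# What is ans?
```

vals has length 8. The slice vals[::2] selects indices [0, 2, 4, 6] (0->3, 2->7, 4->18, 6->20), giving [3, 7, 18, 20].

[3, 7, 18, 20]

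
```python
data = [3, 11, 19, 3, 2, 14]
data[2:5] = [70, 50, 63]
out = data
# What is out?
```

data starts as [3, 11, 19, 3, 2, 14] (length 6). The slice data[2:5] covers indices [2, 3, 4] with values [19, 3, 2]. Replacing that slice with [70, 50, 63] (same length) produces [3, 11, 70, 50, 63, 14].

[3, 11, 70, 50, 63, 14]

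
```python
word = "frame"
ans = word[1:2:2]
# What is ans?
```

word has length 5. The slice word[1:2:2] selects indices [1] (1->'r'), giving 'r'.

'r'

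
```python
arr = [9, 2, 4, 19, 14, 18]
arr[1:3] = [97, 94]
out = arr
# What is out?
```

arr starts as [9, 2, 4, 19, 14, 18] (length 6). The slice arr[1:3] covers indices [1, 2] with values [2, 4]. Replacing that slice with [97, 94] (same length) produces [9, 97, 94, 19, 14, 18].

[9, 97, 94, 19, 14, 18]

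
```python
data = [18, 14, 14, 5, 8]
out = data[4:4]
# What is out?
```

data has length 5. The slice data[4:4] resolves to an empty index range, so the result is [].

[]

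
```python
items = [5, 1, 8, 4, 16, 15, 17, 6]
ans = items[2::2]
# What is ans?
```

items has length 8. The slice items[2::2] selects indices [2, 4, 6] (2->8, 4->16, 6->17), giving [8, 16, 17].

[8, 16, 17]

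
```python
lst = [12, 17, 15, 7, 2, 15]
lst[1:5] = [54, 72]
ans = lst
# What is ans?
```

lst starts as [12, 17, 15, 7, 2, 15] (length 6). The slice lst[1:5] covers indices [1, 2, 3, 4] with values [17, 15, 7, 2]. Replacing that slice with [54, 72] (different length) produces [12, 54, 72, 15].

[12, 54, 72, 15]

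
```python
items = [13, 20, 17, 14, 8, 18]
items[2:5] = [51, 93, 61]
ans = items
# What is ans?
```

items starts as [13, 20, 17, 14, 8, 18] (length 6). The slice items[2:5] covers indices [2, 3, 4] with values [17, 14, 8]. Replacing that slice with [51, 93, 61] (same length) produces [13, 20, 51, 93, 61, 18].

[13, 20, 51, 93, 61, 18]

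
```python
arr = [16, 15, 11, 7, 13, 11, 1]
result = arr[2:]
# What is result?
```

arr has length 7. The slice arr[2:] selects indices [2, 3, 4, 5, 6] (2->11, 3->7, 4->13, 5->11, 6->1), giving [11, 7, 13, 11, 1].

[11, 7, 13, 11, 1]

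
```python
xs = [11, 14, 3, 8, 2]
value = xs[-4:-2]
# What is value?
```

xs has length 5. The slice xs[-4:-2] selects indices [1, 2] (1->14, 2->3), giving [14, 3].

[14, 3]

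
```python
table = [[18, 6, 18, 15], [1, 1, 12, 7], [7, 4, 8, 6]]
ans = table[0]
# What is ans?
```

table has 3 rows. Row 0 is [18, 6, 18, 15].

[18, 6, 18, 15]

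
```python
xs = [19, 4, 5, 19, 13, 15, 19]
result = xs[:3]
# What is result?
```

xs has length 7. The slice xs[:3] selects indices [0, 1, 2] (0->19, 1->4, 2->5), giving [19, 4, 5].

[19, 4, 5]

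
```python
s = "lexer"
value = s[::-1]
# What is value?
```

s has length 5. The slice s[::-1] selects indices [4, 3, 2, 1, 0] (4->'r', 3->'e', 2->'x', 1->'e', 0->'l'), giving 'rexel'.

'rexel'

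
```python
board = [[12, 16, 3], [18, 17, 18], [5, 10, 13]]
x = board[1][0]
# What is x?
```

board[1] = [18, 17, 18]. Taking column 0 of that row yields 18.

18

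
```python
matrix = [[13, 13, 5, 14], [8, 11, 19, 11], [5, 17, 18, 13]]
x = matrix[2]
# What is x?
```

matrix has 3 rows. Row 2 is [5, 17, 18, 13].

[5, 17, 18, 13]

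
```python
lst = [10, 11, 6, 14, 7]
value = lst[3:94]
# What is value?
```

lst has length 5. The slice lst[3:94] selects indices [3, 4] (3->14, 4->7), giving [14, 7].

[14, 7]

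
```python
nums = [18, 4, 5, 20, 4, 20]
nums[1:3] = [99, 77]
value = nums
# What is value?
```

nums starts as [18, 4, 5, 20, 4, 20] (length 6). The slice nums[1:3] covers indices [1, 2] with values [4, 5]. Replacing that slice with [99, 77] (same length) produces [18, 99, 77, 20, 4, 20].

[18, 99, 77, 20, 4, 20]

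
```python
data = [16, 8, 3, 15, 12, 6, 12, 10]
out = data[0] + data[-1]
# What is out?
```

data has length 8. data[0] = 16.
data has length 8. Negative index -1 maps to positive index 8 + (-1) = 7. data[7] = 10.
Sum: 16 + 10 = 26.

26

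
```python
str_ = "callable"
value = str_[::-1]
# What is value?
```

str_ has length 8. The slice str_[::-1] selects indices [7, 6, 5, 4, 3, 2, 1, 0] (7->'e', 6->'l', 5->'b', 4->'a', 3->'l', 2->'l', 1->'a', 0->'c'), giving 'elballac'.

'elballac'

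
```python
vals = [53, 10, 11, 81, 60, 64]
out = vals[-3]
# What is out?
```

vals has length 6. Negative index -3 maps to positive index 6 + (-3) = 3. vals[3] = 81.

81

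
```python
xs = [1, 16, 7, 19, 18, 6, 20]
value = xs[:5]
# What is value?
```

xs has length 7. The slice xs[:5] selects indices [0, 1, 2, 3, 4] (0->1, 1->16, 2->7, 3->19, 4->18), giving [1, 16, 7, 19, 18].

[1, 16, 7, 19, 18]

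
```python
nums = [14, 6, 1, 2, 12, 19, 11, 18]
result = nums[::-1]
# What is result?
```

nums has length 8. The slice nums[::-1] selects indices [7, 6, 5, 4, 3, 2, 1, 0] (7->18, 6->11, 5->19, 4->12, 3->2, 2->1, 1->6, 0->14), giving [18, 11, 19, 12, 2, 1, 6, 14].

[18, 11, 19, 12, 2, 1, 6, 14]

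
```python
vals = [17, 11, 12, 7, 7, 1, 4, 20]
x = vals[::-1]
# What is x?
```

vals has length 8. The slice vals[::-1] selects indices [7, 6, 5, 4, 3, 2, 1, 0] (7->20, 6->4, 5->1, 4->7, 3->7, 2->12, 1->11, 0->17), giving [20, 4, 1, 7, 7, 12, 11, 17].

[20, 4, 1, 7, 7, 12, 11, 17]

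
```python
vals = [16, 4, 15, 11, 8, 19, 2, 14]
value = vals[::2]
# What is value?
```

vals has length 8. The slice vals[::2] selects indices [0, 2, 4, 6] (0->16, 2->15, 4->8, 6->2), giving [16, 15, 8, 2].

[16, 15, 8, 2]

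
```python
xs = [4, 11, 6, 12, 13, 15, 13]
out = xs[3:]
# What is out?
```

xs has length 7. The slice xs[3:] selects indices [3, 4, 5, 6] (3->12, 4->13, 5->15, 6->13), giving [12, 13, 15, 13].

[12, 13, 15, 13]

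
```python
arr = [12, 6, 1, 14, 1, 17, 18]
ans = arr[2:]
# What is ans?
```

arr has length 7. The slice arr[2:] selects indices [2, 3, 4, 5, 6] (2->1, 3->14, 4->1, 5->17, 6->18), giving [1, 14, 1, 17, 18].

[1, 14, 1, 17, 18]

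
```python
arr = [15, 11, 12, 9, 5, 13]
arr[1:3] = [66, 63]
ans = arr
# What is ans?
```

arr starts as [15, 11, 12, 9, 5, 13] (length 6). The slice arr[1:3] covers indices [1, 2] with values [11, 12]. Replacing that slice with [66, 63] (same length) produces [15, 66, 63, 9, 5, 13].

[15, 66, 63, 9, 5, 13]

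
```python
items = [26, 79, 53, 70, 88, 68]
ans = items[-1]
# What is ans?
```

items has length 6. Negative index -1 maps to positive index 6 + (-1) = 5. items[5] = 68.

68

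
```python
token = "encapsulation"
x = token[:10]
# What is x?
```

token has length 13. The slice token[:10] selects indices [0, 1, 2, 3, 4, 5, 6, 7, 8, 9] (0->'e', 1->'n', 2->'c', 3->'a', 4->'p', 5->'s', 6->'u', 7->'l', 8->'a', 9->'t'), giving 'encapsulat'.

'encapsulat'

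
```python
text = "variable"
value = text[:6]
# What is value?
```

text has length 8. The slice text[:6] selects indices [0, 1, 2, 3, 4, 5] (0->'v', 1->'a', 2->'r', 3->'i', 4->'a', 5->'b'), giving 'variab'.

'variab'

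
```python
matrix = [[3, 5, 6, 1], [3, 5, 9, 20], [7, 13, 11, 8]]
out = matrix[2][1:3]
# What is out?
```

matrix[2] = [7, 13, 11, 8]. matrix[2] has length 4. The slice matrix[2][1:3] selects indices [1, 2] (1->13, 2->11), giving [13, 11].

[13, 11]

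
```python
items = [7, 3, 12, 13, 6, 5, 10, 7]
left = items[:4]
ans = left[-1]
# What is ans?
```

items has length 8. The slice items[:4] selects indices [0, 1, 2, 3] (0->7, 1->3, 2->12, 3->13), giving [7, 3, 12, 13]. So left = [7, 3, 12, 13]. Then left[-1] = 13.

13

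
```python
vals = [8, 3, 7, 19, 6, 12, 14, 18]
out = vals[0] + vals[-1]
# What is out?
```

vals has length 8. vals[0] = 8.
vals has length 8. Negative index -1 maps to positive index 8 + (-1) = 7. vals[7] = 18.
Sum: 8 + 18 = 26.

26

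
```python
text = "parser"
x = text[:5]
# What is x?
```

text has length 6. The slice text[:5] selects indices [0, 1, 2, 3, 4] (0->'p', 1->'a', 2->'r', 3->'s', 4->'e'), giving 'parse'.

'parse'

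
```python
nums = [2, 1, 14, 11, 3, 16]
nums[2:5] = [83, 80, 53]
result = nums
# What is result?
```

nums starts as [2, 1, 14, 11, 3, 16] (length 6). The slice nums[2:5] covers indices [2, 3, 4] with values [14, 11, 3]. Replacing that slice with [83, 80, 53] (same length) produces [2, 1, 83, 80, 53, 16].

[2, 1, 83, 80, 53, 16]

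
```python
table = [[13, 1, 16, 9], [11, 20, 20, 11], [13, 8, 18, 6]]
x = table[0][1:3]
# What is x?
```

table[0] = [13, 1, 16, 9]. table[0] has length 4. The slice table[0][1:3] selects indices [1, 2] (1->1, 2->16), giving [1, 16].

[1, 16]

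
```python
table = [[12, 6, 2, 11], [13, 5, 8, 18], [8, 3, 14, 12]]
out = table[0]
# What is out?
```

table has 3 rows. Row 0 is [12, 6, 2, 11].

[12, 6, 2, 11]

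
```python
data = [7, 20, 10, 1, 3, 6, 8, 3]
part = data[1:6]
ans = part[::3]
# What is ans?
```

data has length 8. The slice data[1:6] selects indices [1, 2, 3, 4, 5] (1->20, 2->10, 3->1, 4->3, 5->6), giving [20, 10, 1, 3, 6]. So part = [20, 10, 1, 3, 6]. part has length 5. The slice part[::3] selects indices [0, 3] (0->20, 3->3), giving [20, 3].

[20, 3]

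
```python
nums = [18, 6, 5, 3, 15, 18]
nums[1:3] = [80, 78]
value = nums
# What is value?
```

nums starts as [18, 6, 5, 3, 15, 18] (length 6). The slice nums[1:3] covers indices [1, 2] with values [6, 5]. Replacing that slice with [80, 78] (same length) produces [18, 80, 78, 3, 15, 18].

[18, 80, 78, 3, 15, 18]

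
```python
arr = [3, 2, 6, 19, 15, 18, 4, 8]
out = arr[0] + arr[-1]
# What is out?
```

arr has length 8. arr[0] = 3.
arr has length 8. Negative index -1 maps to positive index 8 + (-1) = 7. arr[7] = 8.
Sum: 3 + 8 = 11.

11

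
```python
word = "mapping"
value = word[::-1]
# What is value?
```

word has length 7. The slice word[::-1] selects indices [6, 5, 4, 3, 2, 1, 0] (6->'g', 5->'n', 4->'i', 3->'p', 2->'p', 1->'a', 0->'m'), giving 'gnippam'.

'gnippam'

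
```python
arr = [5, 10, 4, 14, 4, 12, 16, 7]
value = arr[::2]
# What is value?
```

arr has length 8. The slice arr[::2] selects indices [0, 2, 4, 6] (0->5, 2->4, 4->4, 6->16), giving [5, 4, 4, 16].

[5, 4, 4, 16]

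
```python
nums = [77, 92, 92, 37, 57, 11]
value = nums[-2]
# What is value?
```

nums has length 6. Negative index -2 maps to positive index 6 + (-2) = 4. nums[4] = 57.

57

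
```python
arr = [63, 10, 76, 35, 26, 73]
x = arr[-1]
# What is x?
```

arr has length 6. Negative index -1 maps to positive index 6 + (-1) = 5. arr[5] = 73.

73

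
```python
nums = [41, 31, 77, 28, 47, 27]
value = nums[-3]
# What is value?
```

nums has length 6. Negative index -3 maps to positive index 6 + (-3) = 3. nums[3] = 28.

28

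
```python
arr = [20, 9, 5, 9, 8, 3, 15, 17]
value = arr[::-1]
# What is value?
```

arr has length 8. The slice arr[::-1] selects indices [7, 6, 5, 4, 3, 2, 1, 0] (7->17, 6->15, 5->3, 4->8, 3->9, 2->5, 1->9, 0->20), giving [17, 15, 3, 8, 9, 5, 9, 20].

[17, 15, 3, 8, 9, 5, 9, 20]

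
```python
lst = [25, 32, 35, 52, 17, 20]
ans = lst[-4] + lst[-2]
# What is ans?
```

lst has length 6. Negative index -4 maps to positive index 6 + (-4) = 2. lst[2] = 35.
lst has length 6. Negative index -2 maps to positive index 6 + (-2) = 4. lst[4] = 17.
Sum: 35 + 17 = 52.

52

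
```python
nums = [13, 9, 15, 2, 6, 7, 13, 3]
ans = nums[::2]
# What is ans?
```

nums has length 8. The slice nums[::2] selects indices [0, 2, 4, 6] (0->13, 2->15, 4->6, 6->13), giving [13, 15, 6, 13].

[13, 15, 6, 13]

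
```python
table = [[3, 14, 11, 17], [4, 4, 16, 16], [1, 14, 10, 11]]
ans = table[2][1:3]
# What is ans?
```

table[2] = [1, 14, 10, 11]. table[2] has length 4. The slice table[2][1:3] selects indices [1, 2] (1->14, 2->10), giving [14, 10].

[14, 10]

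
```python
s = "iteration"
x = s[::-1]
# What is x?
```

s has length 9. The slice s[::-1] selects indices [8, 7, 6, 5, 4, 3, 2, 1, 0] (8->'n', 7->'o', 6->'i', 5->'t', 4->'a', 3->'r', 2->'e', 1->'t', 0->'i'), giving 'noitareti'.

'noitareti'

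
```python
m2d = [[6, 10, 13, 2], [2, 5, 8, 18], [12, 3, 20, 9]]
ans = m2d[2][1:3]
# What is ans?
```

m2d[2] = [12, 3, 20, 9]. m2d[2] has length 4. The slice m2d[2][1:3] selects indices [1, 2] (1->3, 2->20), giving [3, 20].

[3, 20]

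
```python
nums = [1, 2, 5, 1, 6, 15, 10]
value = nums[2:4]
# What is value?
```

nums has length 7. The slice nums[2:4] selects indices [2, 3] (2->5, 3->1), giving [5, 1].

[5, 1]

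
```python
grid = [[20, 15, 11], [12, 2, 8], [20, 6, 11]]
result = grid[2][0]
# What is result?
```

grid[2] = [20, 6, 11]. Taking column 0 of that row yields 20.

20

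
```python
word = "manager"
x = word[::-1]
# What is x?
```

word has length 7. The slice word[::-1] selects indices [6, 5, 4, 3, 2, 1, 0] (6->'r', 5->'e', 4->'g', 3->'a', 2->'n', 1->'a', 0->'m'), giving 'reganam'.

'reganam'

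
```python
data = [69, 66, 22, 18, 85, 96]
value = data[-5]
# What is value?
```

data has length 6. Negative index -5 maps to positive index 6 + (-5) = 1. data[1] = 66.

66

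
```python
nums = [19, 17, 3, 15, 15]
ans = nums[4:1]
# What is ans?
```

nums has length 5. The slice nums[4:1] resolves to an empty index range, so the result is [].

[]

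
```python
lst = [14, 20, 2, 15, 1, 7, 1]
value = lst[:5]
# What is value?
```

lst has length 7. The slice lst[:5] selects indices [0, 1, 2, 3, 4] (0->14, 1->20, 2->2, 3->15, 4->1), giving [14, 20, 2, 15, 1].

[14, 20, 2, 15, 1]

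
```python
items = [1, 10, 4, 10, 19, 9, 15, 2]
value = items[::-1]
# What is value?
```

items has length 8. The slice items[::-1] selects indices [7, 6, 5, 4, 3, 2, 1, 0] (7->2, 6->15, 5->9, 4->19, 3->10, 2->4, 1->10, 0->1), giving [2, 15, 9, 19, 10, 4, 10, 1].

[2, 15, 9, 19, 10, 4, 10, 1]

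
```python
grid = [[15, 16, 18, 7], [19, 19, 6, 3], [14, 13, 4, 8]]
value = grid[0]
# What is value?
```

grid has 3 rows. Row 0 is [15, 16, 18, 7].

[15, 16, 18, 7]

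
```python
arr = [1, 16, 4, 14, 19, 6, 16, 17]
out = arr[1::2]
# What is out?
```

arr has length 8. The slice arr[1::2] selects indices [1, 3, 5, 7] (1->16, 3->14, 5->6, 7->17), giving [16, 14, 6, 17].

[16, 14, 6, 17]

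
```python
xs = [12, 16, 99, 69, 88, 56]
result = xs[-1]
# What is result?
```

xs has length 6. Negative index -1 maps to positive index 6 + (-1) = 5. xs[5] = 56.

56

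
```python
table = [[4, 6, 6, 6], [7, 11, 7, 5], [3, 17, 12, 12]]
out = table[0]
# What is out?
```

table has 3 rows. Row 0 is [4, 6, 6, 6].

[4, 6, 6, 6]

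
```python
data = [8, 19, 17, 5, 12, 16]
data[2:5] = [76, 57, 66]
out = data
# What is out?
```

data starts as [8, 19, 17, 5, 12, 16] (length 6). The slice data[2:5] covers indices [2, 3, 4] with values [17, 5, 12]. Replacing that slice with [76, 57, 66] (same length) produces [8, 19, 76, 57, 66, 16].

[8, 19, 76, 57, 66, 16]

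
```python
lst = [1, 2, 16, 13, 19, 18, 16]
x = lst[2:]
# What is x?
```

lst has length 7. The slice lst[2:] selects indices [2, 3, 4, 5, 6] (2->16, 3->13, 4->19, 5->18, 6->16), giving [16, 13, 19, 18, 16].

[16, 13, 19, 18, 16]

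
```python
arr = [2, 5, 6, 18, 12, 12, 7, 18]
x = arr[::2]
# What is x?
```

arr has length 8. The slice arr[::2] selects indices [0, 2, 4, 6] (0->2, 2->6, 4->12, 6->7), giving [2, 6, 12, 7].

[2, 6, 12, 7]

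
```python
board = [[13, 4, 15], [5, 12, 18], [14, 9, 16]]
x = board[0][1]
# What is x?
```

board[0] = [13, 4, 15]. Taking column 1 of that row yields 4.

4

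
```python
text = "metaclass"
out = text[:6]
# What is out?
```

text has length 9. The slice text[:6] selects indices [0, 1, 2, 3, 4, 5] (0->'m', 1->'e', 2->'t', 3->'a', 4->'c', 5->'l'), giving 'metacl'.

'metacl'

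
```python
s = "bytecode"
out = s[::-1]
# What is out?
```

s has length 8. The slice s[::-1] selects indices [7, 6, 5, 4, 3, 2, 1, 0] (7->'e', 6->'d', 5->'o', 4->'c', 3->'e', 2->'t', 1->'y', 0->'b'), giving 'edocetyb'.

'edocetyb'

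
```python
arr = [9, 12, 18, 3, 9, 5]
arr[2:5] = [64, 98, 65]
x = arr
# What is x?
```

arr starts as [9, 12, 18, 3, 9, 5] (length 6). The slice arr[2:5] covers indices [2, 3, 4] with values [18, 3, 9]. Replacing that slice with [64, 98, 65] (same length) produces [9, 12, 64, 98, 65, 5].

[9, 12, 64, 98, 65, 5]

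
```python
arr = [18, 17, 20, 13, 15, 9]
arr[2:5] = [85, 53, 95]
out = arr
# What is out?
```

arr starts as [18, 17, 20, 13, 15, 9] (length 6). The slice arr[2:5] covers indices [2, 3, 4] with values [20, 13, 15]. Replacing that slice with [85, 53, 95] (same length) produces [18, 17, 85, 53, 95, 9].

[18, 17, 85, 53, 95, 9]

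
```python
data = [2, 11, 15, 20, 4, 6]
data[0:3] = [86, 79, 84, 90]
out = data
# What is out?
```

data starts as [2, 11, 15, 20, 4, 6] (length 6). The slice data[0:3] covers indices [0, 1, 2] with values [2, 11, 15]. Replacing that slice with [86, 79, 84, 90] (different length) produces [86, 79, 84, 90, 20, 4, 6].

[86, 79, 84, 90, 20, 4, 6]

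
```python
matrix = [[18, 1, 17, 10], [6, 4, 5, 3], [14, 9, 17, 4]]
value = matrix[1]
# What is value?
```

matrix has 3 rows. Row 1 is [6, 4, 5, 3].

[6, 4, 5, 3]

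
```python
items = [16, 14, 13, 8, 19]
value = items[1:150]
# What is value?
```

items has length 5. The slice items[1:150] selects indices [1, 2, 3, 4] (1->14, 2->13, 3->8, 4->19), giving [14, 13, 8, 19].

[14, 13, 8, 19]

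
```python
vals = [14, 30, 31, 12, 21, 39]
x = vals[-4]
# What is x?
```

vals has length 6. Negative index -4 maps to positive index 6 + (-4) = 2. vals[2] = 31.

31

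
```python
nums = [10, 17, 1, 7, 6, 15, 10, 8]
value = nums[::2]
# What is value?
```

nums has length 8. The slice nums[::2] selects indices [0, 2, 4, 6] (0->10, 2->1, 4->6, 6->10), giving [10, 1, 6, 10].

[10, 1, 6, 10]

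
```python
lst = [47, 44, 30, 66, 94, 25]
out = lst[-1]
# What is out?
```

lst has length 6. Negative index -1 maps to positive index 6 + (-1) = 5. lst[5] = 25.

25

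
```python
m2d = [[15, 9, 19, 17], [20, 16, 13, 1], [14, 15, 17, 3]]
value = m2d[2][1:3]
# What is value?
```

m2d[2] = [14, 15, 17, 3]. m2d[2] has length 4. The slice m2d[2][1:3] selects indices [1, 2] (1->15, 2->17), giving [15, 17].

[15, 17]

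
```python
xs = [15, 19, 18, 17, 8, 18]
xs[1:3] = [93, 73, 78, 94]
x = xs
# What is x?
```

xs starts as [15, 19, 18, 17, 8, 18] (length 6). The slice xs[1:3] covers indices [1, 2] with values [19, 18]. Replacing that slice with [93, 73, 78, 94] (different length) produces [15, 93, 73, 78, 94, 17, 8, 18].

[15, 93, 73, 78, 94, 17, 8, 18]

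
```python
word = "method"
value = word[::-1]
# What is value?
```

word has length 6. The slice word[::-1] selects indices [5, 4, 3, 2, 1, 0] (5->'d', 4->'o', 3->'h', 2->'t', 1->'e', 0->'m'), giving 'dohtem'.

'dohtem'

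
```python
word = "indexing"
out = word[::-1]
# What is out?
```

word has length 8. The slice word[::-1] selects indices [7, 6, 5, 4, 3, 2, 1, 0] (7->'g', 6->'n', 5->'i', 4->'x', 3->'e', 2->'d', 1->'n', 0->'i'), giving 'gnixedni'.

'gnixedni'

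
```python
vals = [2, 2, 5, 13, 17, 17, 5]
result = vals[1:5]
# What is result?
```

vals has length 7. The slice vals[1:5] selects indices [1, 2, 3, 4] (1->2, 2->5, 3->13, 4->17), giving [2, 5, 13, 17].

[2, 5, 13, 17]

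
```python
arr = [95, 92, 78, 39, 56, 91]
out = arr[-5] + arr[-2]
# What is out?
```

arr has length 6. Negative index -5 maps to positive index 6 + (-5) = 1. arr[1] = 92.
arr has length 6. Negative index -2 maps to positive index 6 + (-2) = 4. arr[4] = 56.
Sum: 92 + 56 = 148.

148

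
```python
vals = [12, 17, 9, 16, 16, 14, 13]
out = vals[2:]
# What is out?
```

vals has length 7. The slice vals[2:] selects indices [2, 3, 4, 5, 6] (2->9, 3->16, 4->16, 5->14, 6->13), giving [9, 16, 16, 14, 13].

[9, 16, 16, 14, 13]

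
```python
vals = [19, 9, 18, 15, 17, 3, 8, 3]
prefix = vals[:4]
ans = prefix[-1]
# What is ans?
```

vals has length 8. The slice vals[:4] selects indices [0, 1, 2, 3] (0->19, 1->9, 2->18, 3->15), giving [19, 9, 18, 15]. So prefix = [19, 9, 18, 15]. Then prefix[-1] = 15.

15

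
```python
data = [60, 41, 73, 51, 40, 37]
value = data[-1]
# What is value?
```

data has length 6. Negative index -1 maps to positive index 6 + (-1) = 5. data[5] = 37.

37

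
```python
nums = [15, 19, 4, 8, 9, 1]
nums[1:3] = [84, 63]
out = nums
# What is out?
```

nums starts as [15, 19, 4, 8, 9, 1] (length 6). The slice nums[1:3] covers indices [1, 2] with values [19, 4]. Replacing that slice with [84, 63] (same length) produces [15, 84, 63, 8, 9, 1].

[15, 84, 63, 8, 9, 1]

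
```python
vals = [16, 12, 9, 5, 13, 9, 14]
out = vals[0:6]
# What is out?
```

vals has length 7. The slice vals[0:6] selects indices [0, 1, 2, 3, 4, 5] (0->16, 1->12, 2->9, 3->5, 4->13, 5->9), giving [16, 12, 9, 5, 13, 9].

[16, 12, 9, 5, 13, 9]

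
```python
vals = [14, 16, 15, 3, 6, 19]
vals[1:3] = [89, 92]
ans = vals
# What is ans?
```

vals starts as [14, 16, 15, 3, 6, 19] (length 6). The slice vals[1:3] covers indices [1, 2] with values [16, 15]. Replacing that slice with [89, 92] (same length) produces [14, 89, 92, 3, 6, 19].

[14, 89, 92, 3, 6, 19]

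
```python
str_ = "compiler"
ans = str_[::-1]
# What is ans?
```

str_ has length 8. The slice str_[::-1] selects indices [7, 6, 5, 4, 3, 2, 1, 0] (7->'r', 6->'e', 5->'l', 4->'i', 3->'p', 2->'m', 1->'o', 0->'c'), giving 'relipmoc'.

'relipmoc'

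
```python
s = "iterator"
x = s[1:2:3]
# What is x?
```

s has length 8. The slice s[1:2:3] selects indices [1] (1->'t'), giving 't'.

't'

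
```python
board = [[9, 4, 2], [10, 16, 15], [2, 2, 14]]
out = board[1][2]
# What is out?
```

board[1] = [10, 16, 15]. Taking column 2 of that row yields 15.

15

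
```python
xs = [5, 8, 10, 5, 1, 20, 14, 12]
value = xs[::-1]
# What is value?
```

xs has length 8. The slice xs[::-1] selects indices [7, 6, 5, 4, 3, 2, 1, 0] (7->12, 6->14, 5->20, 4->1, 3->5, 2->10, 1->8, 0->5), giving [12, 14, 20, 1, 5, 10, 8, 5].

[12, 14, 20, 1, 5, 10, 8, 5]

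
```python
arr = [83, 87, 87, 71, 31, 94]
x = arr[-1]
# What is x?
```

arr has length 6. Negative index -1 maps to positive index 6 + (-1) = 5. arr[5] = 94.

94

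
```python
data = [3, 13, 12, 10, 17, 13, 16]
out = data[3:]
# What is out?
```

data has length 7. The slice data[3:] selects indices [3, 4, 5, 6] (3->10, 4->17, 5->13, 6->16), giving [10, 17, 13, 16].

[10, 17, 13, 16]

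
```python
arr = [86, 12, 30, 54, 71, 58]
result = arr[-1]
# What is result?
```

arr has length 6. Negative index -1 maps to positive index 6 + (-1) = 5. arr[5] = 58.

58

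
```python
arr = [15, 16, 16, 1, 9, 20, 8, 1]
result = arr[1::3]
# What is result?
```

arr has length 8. The slice arr[1::3] selects indices [1, 4, 7] (1->16, 4->9, 7->1), giving [16, 9, 1].

[16, 9, 1]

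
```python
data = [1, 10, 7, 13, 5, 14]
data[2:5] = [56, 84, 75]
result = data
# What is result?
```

data starts as [1, 10, 7, 13, 5, 14] (length 6). The slice data[2:5] covers indices [2, 3, 4] with values [7, 13, 5]. Replacing that slice with [56, 84, 75] (same length) produces [1, 10, 56, 84, 75, 14].

[1, 10, 56, 84, 75, 14]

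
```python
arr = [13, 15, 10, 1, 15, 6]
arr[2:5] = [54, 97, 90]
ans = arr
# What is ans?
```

arr starts as [13, 15, 10, 1, 15, 6] (length 6). The slice arr[2:5] covers indices [2, 3, 4] with values [10, 1, 15]. Replacing that slice with [54, 97, 90] (same length) produces [13, 15, 54, 97, 90, 6].

[13, 15, 54, 97, 90, 6]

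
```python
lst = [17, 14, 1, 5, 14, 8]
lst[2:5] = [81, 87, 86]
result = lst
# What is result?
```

lst starts as [17, 14, 1, 5, 14, 8] (length 6). The slice lst[2:5] covers indices [2, 3, 4] with values [1, 5, 14]. Replacing that slice with [81, 87, 86] (same length) produces [17, 14, 81, 87, 86, 8].

[17, 14, 81, 87, 86, 8]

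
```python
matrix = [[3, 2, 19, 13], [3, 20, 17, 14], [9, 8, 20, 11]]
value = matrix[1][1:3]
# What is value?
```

matrix[1] = [3, 20, 17, 14]. matrix[1] has length 4. The slice matrix[1][1:3] selects indices [1, 2] (1->20, 2->17), giving [20, 17].

[20, 17]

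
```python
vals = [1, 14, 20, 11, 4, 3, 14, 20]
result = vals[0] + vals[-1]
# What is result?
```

vals has length 8. vals[0] = 1.
vals has length 8. Negative index -1 maps to positive index 8 + (-1) = 7. vals[7] = 20.
Sum: 1 + 20 = 21.

21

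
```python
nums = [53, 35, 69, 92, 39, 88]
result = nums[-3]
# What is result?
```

nums has length 6. Negative index -3 maps to positive index 6 + (-3) = 3. nums[3] = 92.

92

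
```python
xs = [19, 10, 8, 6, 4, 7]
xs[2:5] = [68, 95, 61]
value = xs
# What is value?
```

xs starts as [19, 10, 8, 6, 4, 7] (length 6). The slice xs[2:5] covers indices [2, 3, 4] with values [8, 6, 4]. Replacing that slice with [68, 95, 61] (same length) produces [19, 10, 68, 95, 61, 7].

[19, 10, 68, 95, 61, 7]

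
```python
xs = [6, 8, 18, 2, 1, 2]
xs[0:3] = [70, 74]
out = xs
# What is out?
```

xs starts as [6, 8, 18, 2, 1, 2] (length 6). The slice xs[0:3] covers indices [0, 1, 2] with values [6, 8, 18]. Replacing that slice with [70, 74] (different length) produces [70, 74, 2, 1, 2].

[70, 74, 2, 1, 2]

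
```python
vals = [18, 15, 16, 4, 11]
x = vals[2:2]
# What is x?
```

vals has length 5. The slice vals[2:2] resolves to an empty index range, so the result is [].

[]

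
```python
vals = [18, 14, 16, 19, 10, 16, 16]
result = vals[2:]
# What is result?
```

vals has length 7. The slice vals[2:] selects indices [2, 3, 4, 5, 6] (2->16, 3->19, 4->10, 5->16, 6->16), giving [16, 19, 10, 16, 16].

[16, 19, 10, 16, 16]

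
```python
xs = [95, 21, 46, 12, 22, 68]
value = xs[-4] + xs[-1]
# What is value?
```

xs has length 6. Negative index -4 maps to positive index 6 + (-4) = 2. xs[2] = 46.
xs has length 6. Negative index -1 maps to positive index 6 + (-1) = 5. xs[5] = 68.
Sum: 46 + 68 = 114.

114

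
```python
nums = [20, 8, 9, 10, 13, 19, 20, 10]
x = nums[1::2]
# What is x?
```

nums has length 8. The slice nums[1::2] selects indices [1, 3, 5, 7] (1->8, 3->10, 5->19, 7->10), giving [8, 10, 19, 10].

[8, 10, 19, 10]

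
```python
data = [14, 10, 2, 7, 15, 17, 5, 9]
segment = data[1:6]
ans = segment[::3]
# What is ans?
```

data has length 8. The slice data[1:6] selects indices [1, 2, 3, 4, 5] (1->10, 2->2, 3->7, 4->15, 5->17), giving [10, 2, 7, 15, 17]. So segment = [10, 2, 7, 15, 17]. segment has length 5. The slice segment[::3] selects indices [0, 3] (0->10, 3->15), giving [10, 15].

[10, 15]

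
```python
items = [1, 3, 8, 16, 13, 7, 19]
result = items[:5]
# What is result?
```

items has length 7. The slice items[:5] selects indices [0, 1, 2, 3, 4] (0->1, 1->3, 2->8, 3->16, 4->13), giving [1, 3, 8, 16, 13].

[1, 3, 8, 16, 13]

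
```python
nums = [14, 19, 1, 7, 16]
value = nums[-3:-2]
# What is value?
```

nums has length 5. The slice nums[-3:-2] selects indices [2] (2->1), giving [1].

[1]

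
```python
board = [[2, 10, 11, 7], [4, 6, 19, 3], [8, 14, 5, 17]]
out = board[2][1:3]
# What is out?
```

board[2] = [8, 14, 5, 17]. board[2] has length 4. The slice board[2][1:3] selects indices [1, 2] (1->14, 2->5), giving [14, 5].

[14, 5]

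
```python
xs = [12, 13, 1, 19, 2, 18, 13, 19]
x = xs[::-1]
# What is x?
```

xs has length 8. The slice xs[::-1] selects indices [7, 6, 5, 4, 3, 2, 1, 0] (7->19, 6->13, 5->18, 4->2, 3->19, 2->1, 1->13, 0->12), giving [19, 13, 18, 2, 19, 1, 13, 12].

[19, 13, 18, 2, 19, 1, 13, 12]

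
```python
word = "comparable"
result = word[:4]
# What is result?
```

word has length 10. The slice word[:4] selects indices [0, 1, 2, 3] (0->'c', 1->'o', 2->'m', 3->'p'), giving 'comp'.

'comp'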